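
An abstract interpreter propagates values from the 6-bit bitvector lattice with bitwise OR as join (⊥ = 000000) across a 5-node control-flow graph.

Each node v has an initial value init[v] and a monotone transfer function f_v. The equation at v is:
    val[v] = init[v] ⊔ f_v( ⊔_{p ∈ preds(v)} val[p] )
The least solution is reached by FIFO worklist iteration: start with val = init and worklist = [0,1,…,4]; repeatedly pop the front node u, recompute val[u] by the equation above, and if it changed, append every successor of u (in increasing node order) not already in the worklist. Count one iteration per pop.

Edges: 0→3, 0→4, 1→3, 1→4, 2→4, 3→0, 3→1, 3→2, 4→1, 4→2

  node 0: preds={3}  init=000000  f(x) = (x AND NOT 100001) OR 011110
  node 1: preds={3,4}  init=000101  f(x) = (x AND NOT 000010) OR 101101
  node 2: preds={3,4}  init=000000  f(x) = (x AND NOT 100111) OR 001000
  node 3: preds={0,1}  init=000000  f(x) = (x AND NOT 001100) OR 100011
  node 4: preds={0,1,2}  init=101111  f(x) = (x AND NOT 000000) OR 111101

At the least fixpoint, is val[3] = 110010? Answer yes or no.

Worklist (10 pops):
  #1 pop 0: in=000000 → 011110 (was 000000); enqueue []
  #2 pop 1: in=101111 → 101101 (was 000101); enqueue []
  #3 pop 2: in=101111 → 001000 (was 000000); enqueue []
  #4 pop 3: in=111111 → 110011 (was 000000); enqueue [0,1,2]
  #5 pop 4: in=111111 → 111111 (was 101111); enqueue []
  #6 pop 0: in=110011 → 011110 (no change)
  #7 pop 1: in=111111 → 111101 (was 101101); enqueue [3,4]
  #8 pop 2: in=111111 → 011000 (was 001000); enqueue []
  #9 pop 3: in=111111 → 110011 (no change)
  #10 pop 4: in=111111 → 111111 (no change)

Fixpoint:
  val[0] = 011110
  val[1] = 111101
  val[2] = 011000
  val[3] = 110011
  val[4] = 111111

no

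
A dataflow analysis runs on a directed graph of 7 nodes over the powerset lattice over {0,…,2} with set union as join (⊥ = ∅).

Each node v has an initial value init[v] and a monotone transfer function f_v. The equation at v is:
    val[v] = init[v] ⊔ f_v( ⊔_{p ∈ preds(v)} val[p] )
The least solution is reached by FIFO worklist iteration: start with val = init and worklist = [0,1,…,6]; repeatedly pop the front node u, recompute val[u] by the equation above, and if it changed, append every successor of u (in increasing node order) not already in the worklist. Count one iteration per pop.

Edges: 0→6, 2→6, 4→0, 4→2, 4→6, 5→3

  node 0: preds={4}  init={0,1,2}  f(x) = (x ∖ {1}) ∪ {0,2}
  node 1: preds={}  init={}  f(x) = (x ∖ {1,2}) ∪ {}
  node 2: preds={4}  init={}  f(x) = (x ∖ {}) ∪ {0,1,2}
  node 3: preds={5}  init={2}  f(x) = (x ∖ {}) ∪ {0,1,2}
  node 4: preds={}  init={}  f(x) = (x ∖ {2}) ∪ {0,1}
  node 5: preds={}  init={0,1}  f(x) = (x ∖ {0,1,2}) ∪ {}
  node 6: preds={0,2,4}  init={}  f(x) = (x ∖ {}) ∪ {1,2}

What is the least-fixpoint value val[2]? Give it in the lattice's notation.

Trace (9 dequeues):
  [1] u=0 | in {} | out {0,1,2} | ==
  [2] u=1 | in {} | out {} | ==
  [3] u=2 | in {} | out {0,1,2} | prev {} | push {}
  [4] u=3 | in {0,1} | out {0,1,2} | prev {2} | push {}
  [5] u=4 | in {} | out {0,1} | prev {} | push {0,2}
  [6] u=5 | in {} | out {0,1} | ==
  [7] u=6 | in {0,1,2} | out {0,1,2} | prev {} | push {}
  [8] u=0 | in {0,1} | out {0,1,2} | ==
  [9] u=2 | in {0,1} | out {0,1,2} | ==

Converged values:
  [0] {0,1,2}
  [1] {}
  [2] {0,1,2}
  [3] {0,1,2}
  [4] {0,1}
  [5] {0,1}
  [6] {0,1,2}

{0,1,2}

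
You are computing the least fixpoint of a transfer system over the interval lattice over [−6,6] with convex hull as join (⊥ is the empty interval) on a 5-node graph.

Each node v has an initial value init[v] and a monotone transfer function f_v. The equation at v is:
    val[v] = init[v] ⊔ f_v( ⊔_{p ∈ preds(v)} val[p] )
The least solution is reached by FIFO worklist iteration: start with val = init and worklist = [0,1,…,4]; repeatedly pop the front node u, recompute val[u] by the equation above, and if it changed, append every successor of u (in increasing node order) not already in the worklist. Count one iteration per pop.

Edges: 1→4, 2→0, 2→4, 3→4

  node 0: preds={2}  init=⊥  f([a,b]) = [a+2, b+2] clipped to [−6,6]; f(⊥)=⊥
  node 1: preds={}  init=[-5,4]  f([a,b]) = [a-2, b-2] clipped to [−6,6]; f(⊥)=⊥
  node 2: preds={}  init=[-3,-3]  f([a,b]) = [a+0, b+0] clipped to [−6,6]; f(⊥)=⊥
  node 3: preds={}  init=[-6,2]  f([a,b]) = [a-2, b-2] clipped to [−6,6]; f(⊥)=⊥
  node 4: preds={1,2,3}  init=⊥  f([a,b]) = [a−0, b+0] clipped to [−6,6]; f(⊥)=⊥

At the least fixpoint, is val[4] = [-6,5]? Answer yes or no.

Trace (5 dequeues):
  [1] u=0 | in [-3,-3] | out [-1,-1] | prev ⊥ | push {}
  [2] u=1 | in ⊥ | out [-5,4] | ==
  [3] u=2 | in ⊥ | out [-3,-3] | ==
  [4] u=3 | in ⊥ | out [-6,2] | ==
  [5] u=4 | in [-6,4] | out [-6,4] | prev ⊥ | push {}

Converged values:
  [0] [-1,-1]
  [1] [-5,4]
  [2] [-3,-3]
  [3] [-6,2]
  [4] [-6,4]

no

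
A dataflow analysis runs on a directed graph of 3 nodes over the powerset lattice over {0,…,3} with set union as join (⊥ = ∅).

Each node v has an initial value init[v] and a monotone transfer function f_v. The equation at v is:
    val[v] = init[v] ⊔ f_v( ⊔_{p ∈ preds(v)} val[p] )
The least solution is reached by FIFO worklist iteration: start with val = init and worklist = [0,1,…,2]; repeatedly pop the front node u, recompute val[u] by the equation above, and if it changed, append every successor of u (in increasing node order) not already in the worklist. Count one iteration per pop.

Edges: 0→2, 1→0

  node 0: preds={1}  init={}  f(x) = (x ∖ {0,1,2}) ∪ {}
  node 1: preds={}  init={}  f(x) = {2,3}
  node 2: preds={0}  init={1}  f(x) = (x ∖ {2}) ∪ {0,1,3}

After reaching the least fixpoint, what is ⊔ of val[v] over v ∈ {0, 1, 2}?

{0,1,2,3}

Worklist (5 pops):
  #1 pop 0: in={} → {} (no change)
  #2 pop 1: in={} → {2,3} (was {}); enqueue [0]
  #3 pop 2: in={} → {0,1,3} (was {1}); enqueue []
  #4 pop 0: in={2,3} → {3} (was {}); enqueue [2]
  #5 pop 2: in={3} → {0,1,3} (no change)

Fixpoint:
  val[0] = {3}
  val[1] = {2,3}
  val[2] = {0,1,3}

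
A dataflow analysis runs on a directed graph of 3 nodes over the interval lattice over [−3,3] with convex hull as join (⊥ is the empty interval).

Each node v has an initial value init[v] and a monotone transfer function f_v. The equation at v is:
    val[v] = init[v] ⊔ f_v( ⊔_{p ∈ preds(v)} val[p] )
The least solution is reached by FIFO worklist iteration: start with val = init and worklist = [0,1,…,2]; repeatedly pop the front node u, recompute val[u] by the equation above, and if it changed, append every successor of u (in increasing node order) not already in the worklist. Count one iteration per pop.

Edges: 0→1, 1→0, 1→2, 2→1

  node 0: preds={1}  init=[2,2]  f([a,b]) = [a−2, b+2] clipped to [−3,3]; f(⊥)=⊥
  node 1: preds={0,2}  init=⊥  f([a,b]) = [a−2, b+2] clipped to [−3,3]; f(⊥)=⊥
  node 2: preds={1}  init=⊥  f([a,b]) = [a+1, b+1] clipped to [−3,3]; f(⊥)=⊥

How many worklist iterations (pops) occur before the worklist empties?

Worklist (8 pops):
  #1 pop 0: in=⊥ → [2,2] (no change)
  #2 pop 1: in=[2,2] → [0,3] (was ⊥); enqueue [0]
  #3 pop 2: in=[0,3] → [1,3] (was ⊥); enqueue [1]
  #4 pop 0: in=[0,3] → [-2,3] (was [2,2]); enqueue []
  #5 pop 1: in=[-2,3] → [-3,3] (was [0,3]); enqueue [0,2]
  #6 pop 0: in=[-3,3] → [-3,3] (was [-2,3]); enqueue [1]
  #7 pop 2: in=[-3,3] → [-2,3] (was [1,3]); enqueue []
  #8 pop 1: in=[-3,3] → [-3,3] (no change)

Fixpoint:
  val[0] = [-3,3]
  val[1] = [-3,3]
  val[2] = [-2,3]

8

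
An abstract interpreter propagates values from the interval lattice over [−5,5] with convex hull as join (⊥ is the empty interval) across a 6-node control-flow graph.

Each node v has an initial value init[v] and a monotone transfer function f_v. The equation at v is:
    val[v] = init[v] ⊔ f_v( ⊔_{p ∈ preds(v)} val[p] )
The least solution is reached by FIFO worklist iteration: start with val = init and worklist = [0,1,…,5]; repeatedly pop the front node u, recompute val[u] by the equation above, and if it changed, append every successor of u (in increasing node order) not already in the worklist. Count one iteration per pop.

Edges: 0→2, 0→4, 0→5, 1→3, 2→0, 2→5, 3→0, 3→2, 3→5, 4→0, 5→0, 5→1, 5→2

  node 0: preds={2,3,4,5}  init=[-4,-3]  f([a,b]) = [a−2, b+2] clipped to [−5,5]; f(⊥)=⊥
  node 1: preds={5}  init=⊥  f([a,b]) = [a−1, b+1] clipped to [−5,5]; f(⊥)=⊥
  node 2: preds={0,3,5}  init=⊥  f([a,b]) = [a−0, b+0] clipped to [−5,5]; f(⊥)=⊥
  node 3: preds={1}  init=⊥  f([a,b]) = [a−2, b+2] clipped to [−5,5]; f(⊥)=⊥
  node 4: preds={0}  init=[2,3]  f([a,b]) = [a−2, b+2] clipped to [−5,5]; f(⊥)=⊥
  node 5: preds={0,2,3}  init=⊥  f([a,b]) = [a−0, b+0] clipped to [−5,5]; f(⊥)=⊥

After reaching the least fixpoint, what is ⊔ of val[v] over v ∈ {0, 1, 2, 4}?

[-5,5]

Trace (16 dequeues):
  [1] u=0 | in [2,3] | out [-4,5] | prev [-4,-3] | push {}
  [2] u=1 | in ⊥ | out ⊥ | ==
  [3] u=2 | in [-4,5] | out [-4,5] | prev ⊥ | push {0}
  [4] u=3 | in ⊥ | out ⊥ | ==
  [5] u=4 | in [-4,5] | out [-5,5] | prev [2,3] | push {}
  [6] u=5 | in [-4,5] | out [-4,5] | prev ⊥ | push {1,2}
  [7] u=0 | in [-5,5] | out [-5,5] | prev [-4,5] | push {4,5}
  [8] u=1 | in [-4,5] | out [-5,5] | prev ⊥ | push {3}
  [9] u=2 | in [-5,5] | out [-5,5] | prev [-4,5] | push {0}
  [10] u=4 | in [-5,5] | out [-5,5] | ==
  [11] u=5 | in [-5,5] | out [-5,5] | prev [-4,5] | push {1,2}
  [12] u=3 | in [-5,5] | out [-5,5] | prev ⊥ | push {5}
  [13] u=0 | in [-5,5] | out [-5,5] | ==
  [14] u=1 | in [-5,5] | out [-5,5] | ==
  [15] u=2 | in [-5,5] | out [-5,5] | ==
  [16] u=5 | in [-5,5] | out [-5,5] | ==

Converged values:
  [0] [-5,5]
  [1] [-5,5]
  [2] [-5,5]
  [3] [-5,5]
  [4] [-5,5]
  [5] [-5,5]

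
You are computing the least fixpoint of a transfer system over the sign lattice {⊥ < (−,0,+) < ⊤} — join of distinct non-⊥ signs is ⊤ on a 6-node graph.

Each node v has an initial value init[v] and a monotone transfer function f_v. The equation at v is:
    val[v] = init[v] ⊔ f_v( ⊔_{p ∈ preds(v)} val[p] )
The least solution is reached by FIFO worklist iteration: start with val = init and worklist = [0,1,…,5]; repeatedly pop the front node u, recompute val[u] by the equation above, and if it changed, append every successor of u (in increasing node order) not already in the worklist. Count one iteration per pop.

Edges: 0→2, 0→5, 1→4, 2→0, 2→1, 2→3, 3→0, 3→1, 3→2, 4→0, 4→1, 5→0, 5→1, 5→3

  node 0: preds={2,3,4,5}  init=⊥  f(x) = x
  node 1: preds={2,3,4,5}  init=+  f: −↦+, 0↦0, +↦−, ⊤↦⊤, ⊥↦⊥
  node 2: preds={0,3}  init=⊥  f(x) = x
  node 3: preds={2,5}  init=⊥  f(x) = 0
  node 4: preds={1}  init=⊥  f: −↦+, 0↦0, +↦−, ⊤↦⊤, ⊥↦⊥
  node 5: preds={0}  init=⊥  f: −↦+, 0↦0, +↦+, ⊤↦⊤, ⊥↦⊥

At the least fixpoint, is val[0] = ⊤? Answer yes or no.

yes

Iteration log — 14 steps:
  step 1. node 0  ⊔preds=⊥  new=⊥  stable
  step 2. node 1  ⊔preds=⊥  new=+  stable
  step 3. node 2  ⊔preds=⊥  new=⊥  stable
  step 4. node 3  ⊔preds=⊥  new=0  old=⊥  +wl: 0,1,2
  step 5. node 4  ⊔preds=+  new=−  old=⊥  +wl: 
  step 6. node 5  ⊔preds=⊥  new=⊥  stable
  step 7. node 0  ⊔preds=⊤  new=⊤  old=⊥  +wl: 5
  step 8. node 1  ⊔preds=⊤  new=⊤  old=+  +wl: 4
  step 9. node 2  ⊔preds=⊤  new=⊤  old=⊥  +wl: 0,1,3
  step 10. node 5  ⊔preds=⊤  new=⊤  old=⊥  +wl: 
  step 11. node 4  ⊔preds=⊤  new=⊤  old=−  +wl: 
  step 12. node 0  ⊔preds=⊤  new=⊤  stable
  step 13. node 1  ⊔preds=⊤  new=⊤  stable
  step 14. node 3  ⊔preds=⊤  new=0  stable

Least fixpoint reached:
  node 0: ⊤
  node 1: ⊤
  node 2: ⊤
  node 3: 0
  node 4: ⊤
  node 5: ⊤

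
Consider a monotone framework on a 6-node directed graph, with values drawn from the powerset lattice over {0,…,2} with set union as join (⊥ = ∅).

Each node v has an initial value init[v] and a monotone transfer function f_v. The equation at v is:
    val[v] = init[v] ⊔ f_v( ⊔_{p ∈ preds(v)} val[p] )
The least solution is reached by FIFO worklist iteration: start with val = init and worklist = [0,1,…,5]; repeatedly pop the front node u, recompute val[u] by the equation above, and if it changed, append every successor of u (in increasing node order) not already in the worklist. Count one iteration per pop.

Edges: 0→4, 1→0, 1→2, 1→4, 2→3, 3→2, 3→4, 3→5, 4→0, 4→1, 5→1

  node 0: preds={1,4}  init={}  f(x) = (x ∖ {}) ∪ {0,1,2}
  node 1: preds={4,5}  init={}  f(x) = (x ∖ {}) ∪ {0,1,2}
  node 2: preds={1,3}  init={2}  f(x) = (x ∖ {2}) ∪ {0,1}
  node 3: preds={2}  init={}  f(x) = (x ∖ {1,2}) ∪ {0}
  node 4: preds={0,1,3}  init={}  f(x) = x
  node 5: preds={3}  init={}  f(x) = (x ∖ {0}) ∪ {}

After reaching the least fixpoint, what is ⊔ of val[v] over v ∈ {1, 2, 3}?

{0,1,2}

Worklist (9 pops):
  #1 pop 0: in={} → {0,1,2} (was {}); enqueue []
  #2 pop 1: in={} → {0,1,2} (was {}); enqueue [0]
  #3 pop 2: in={0,1,2} → {0,1,2} (was {2}); enqueue []
  #4 pop 3: in={0,1,2} → {0} (was {}); enqueue [2]
  #5 pop 4: in={0,1,2} → {0,1,2} (was {}); enqueue [1]
  #6 pop 5: in={0} → {} (no change)
  #7 pop 0: in={0,1,2} → {0,1,2} (no change)
  #8 pop 2: in={0,1,2} → {0,1,2} (no change)
  #9 pop 1: in={0,1,2} → {0,1,2} (no change)

Fixpoint:
  val[0] = {0,1,2}
  val[1] = {0,1,2}
  val[2] = {0,1,2}
  val[3] = {0}
  val[4] = {0,1,2}
  val[5] = {}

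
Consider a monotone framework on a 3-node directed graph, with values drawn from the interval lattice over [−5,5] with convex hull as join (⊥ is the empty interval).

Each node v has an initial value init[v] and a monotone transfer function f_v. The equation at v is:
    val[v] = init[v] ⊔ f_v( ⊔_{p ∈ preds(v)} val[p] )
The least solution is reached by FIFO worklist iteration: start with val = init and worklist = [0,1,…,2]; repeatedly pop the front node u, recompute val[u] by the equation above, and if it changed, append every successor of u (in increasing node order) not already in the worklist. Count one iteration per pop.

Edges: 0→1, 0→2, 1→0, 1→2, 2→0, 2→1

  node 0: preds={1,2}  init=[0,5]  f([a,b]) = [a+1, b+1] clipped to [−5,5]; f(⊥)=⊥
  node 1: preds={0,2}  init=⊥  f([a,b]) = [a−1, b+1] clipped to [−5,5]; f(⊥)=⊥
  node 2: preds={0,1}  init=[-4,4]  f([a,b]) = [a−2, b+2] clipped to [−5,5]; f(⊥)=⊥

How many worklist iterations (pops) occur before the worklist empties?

Trace (6 dequeues):
  [1] u=0 | in [-4,4] | out [-3,5] | prev [0,5] | push {}
  [2] u=1 | in [-4,5] | out [-5,5] | prev ⊥ | push {0}
  [3] u=2 | in [-5,5] | out [-5,5] | prev [-4,4] | push {1}
  [4] u=0 | in [-5,5] | out [-4,5] | prev [-3,5] | push {2}
  [5] u=1 | in [-5,5] | out [-5,5] | ==
  [6] u=2 | in [-5,5] | out [-5,5] | ==

Converged values:
  [0] [-4,5]
  [1] [-5,5]
  [2] [-5,5]

6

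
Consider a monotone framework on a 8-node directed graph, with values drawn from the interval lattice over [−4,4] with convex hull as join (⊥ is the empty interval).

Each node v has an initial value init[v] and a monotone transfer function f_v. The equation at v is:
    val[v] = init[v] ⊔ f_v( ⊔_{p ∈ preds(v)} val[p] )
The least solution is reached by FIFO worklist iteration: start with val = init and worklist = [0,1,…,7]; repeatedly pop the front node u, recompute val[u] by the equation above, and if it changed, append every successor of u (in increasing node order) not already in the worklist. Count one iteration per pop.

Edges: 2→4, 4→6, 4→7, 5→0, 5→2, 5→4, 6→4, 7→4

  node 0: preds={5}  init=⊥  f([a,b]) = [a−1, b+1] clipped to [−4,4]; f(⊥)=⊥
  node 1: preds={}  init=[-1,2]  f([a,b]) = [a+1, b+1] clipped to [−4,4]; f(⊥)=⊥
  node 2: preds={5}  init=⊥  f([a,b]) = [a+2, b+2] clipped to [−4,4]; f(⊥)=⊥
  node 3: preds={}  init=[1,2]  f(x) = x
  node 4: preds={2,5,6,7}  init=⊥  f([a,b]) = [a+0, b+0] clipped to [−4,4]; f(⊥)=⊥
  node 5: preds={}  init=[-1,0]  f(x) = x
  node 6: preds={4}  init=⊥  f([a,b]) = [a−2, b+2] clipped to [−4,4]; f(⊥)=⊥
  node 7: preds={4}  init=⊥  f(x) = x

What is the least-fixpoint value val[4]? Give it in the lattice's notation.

Worklist (15 pops):
  #1 pop 0: in=[-1,0] → [-2,1] (was ⊥); enqueue []
  #2 pop 1: in=⊥ → [-1,2] (no change)
  #3 pop 2: in=[-1,0] → [1,2] (was ⊥); enqueue []
  #4 pop 3: in=⊥ → [1,2] (no change)
  #5 pop 4: in=[-1,2] → [-1,2] (was ⊥); enqueue []
  #6 pop 5: in=⊥ → [-1,0] (no change)
  #7 pop 6: in=[-1,2] → [-3,4] (was ⊥); enqueue [4]
  #8 pop 7: in=[-1,2] → [-1,2] (was ⊥); enqueue []
  #9 pop 4: in=[-3,4] → [-3,4] (was [-1,2]); enqueue [6,7]
  #10 pop 6: in=[-3,4] → [-4,4] (was [-3,4]); enqueue [4]
  #11 pop 7: in=[-3,4] → [-3,4] (was [-1,2]); enqueue []
  #12 pop 4: in=[-4,4] → [-4,4] (was [-3,4]); enqueue [6,7]
  #13 pop 6: in=[-4,4] → [-4,4] (no change)
  #14 pop 7: in=[-4,4] → [-4,4] (was [-3,4]); enqueue [4]
  #15 pop 4: in=[-4,4] → [-4,4] (no change)

Fixpoint:
  val[0] = [-2,1]
  val[1] = [-1,2]
  val[2] = [1,2]
  val[3] = [1,2]
  val[4] = [-4,4]
  val[5] = [-1,0]
  val[6] = [-4,4]
  val[7] = [-4,4]

[-4,4]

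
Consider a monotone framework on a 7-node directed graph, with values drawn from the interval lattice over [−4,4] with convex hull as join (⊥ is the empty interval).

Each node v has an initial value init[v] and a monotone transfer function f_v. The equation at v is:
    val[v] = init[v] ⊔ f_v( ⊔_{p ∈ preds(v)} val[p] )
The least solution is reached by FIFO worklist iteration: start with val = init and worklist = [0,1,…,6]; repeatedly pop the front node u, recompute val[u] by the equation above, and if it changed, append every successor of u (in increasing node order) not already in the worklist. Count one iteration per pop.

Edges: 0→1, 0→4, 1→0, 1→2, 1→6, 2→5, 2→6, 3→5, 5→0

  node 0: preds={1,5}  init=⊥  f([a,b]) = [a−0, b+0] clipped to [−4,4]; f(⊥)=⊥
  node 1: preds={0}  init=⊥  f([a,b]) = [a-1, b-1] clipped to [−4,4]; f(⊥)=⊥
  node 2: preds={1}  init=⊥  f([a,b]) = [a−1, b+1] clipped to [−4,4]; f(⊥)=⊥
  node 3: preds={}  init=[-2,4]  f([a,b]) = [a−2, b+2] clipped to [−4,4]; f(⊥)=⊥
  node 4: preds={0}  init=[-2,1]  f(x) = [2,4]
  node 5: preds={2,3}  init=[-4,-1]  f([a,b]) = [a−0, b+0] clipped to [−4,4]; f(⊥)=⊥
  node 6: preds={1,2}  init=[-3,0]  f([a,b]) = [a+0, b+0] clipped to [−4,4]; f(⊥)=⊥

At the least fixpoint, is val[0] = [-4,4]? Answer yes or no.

yes

Trace (14 dequeues):
  [1] u=0 | in [-4,-1] | out [-4,-1] | prev ⊥ | push {}
  [2] u=1 | in [-4,-1] | out [-4,-2] | prev ⊥ | push {0}
  [3] u=2 | in [-4,-2] | out [-4,-1] | prev ⊥ | push {}
  [4] u=3 | in ⊥ | out [-2,4] | ==
  [5] u=4 | in [-4,-1] | out [-2,4] | prev [-2,1] | push {}
  [6] u=5 | in [-4,4] | out [-4,4] | prev [-4,-1] | push {}
  [7] u=6 | in [-4,-1] | out [-4,0] | prev [-3,0] | push {}
  [8] u=0 | in [-4,4] | out [-4,4] | prev [-4,-1] | push {1,4}
  [9] u=1 | in [-4,4] | out [-4,3] | prev [-4,-2] | push {0,2,6}
  [10] u=4 | in [-4,4] | out [-2,4] | ==
  [11] u=0 | in [-4,4] | out [-4,4] | ==
  [12] u=2 | in [-4,3] | out [-4,4] | prev [-4,-1] | push {5}
  [13] u=6 | in [-4,4] | out [-4,4] | prev [-4,0] | push {}
  [14] u=5 | in [-4,4] | out [-4,4] | ==

Converged values:
  [0] [-4,4]
  [1] [-4,3]
  [2] [-4,4]
  [3] [-2,4]
  [4] [-2,4]
  [5] [-4,4]
  [6] [-4,4]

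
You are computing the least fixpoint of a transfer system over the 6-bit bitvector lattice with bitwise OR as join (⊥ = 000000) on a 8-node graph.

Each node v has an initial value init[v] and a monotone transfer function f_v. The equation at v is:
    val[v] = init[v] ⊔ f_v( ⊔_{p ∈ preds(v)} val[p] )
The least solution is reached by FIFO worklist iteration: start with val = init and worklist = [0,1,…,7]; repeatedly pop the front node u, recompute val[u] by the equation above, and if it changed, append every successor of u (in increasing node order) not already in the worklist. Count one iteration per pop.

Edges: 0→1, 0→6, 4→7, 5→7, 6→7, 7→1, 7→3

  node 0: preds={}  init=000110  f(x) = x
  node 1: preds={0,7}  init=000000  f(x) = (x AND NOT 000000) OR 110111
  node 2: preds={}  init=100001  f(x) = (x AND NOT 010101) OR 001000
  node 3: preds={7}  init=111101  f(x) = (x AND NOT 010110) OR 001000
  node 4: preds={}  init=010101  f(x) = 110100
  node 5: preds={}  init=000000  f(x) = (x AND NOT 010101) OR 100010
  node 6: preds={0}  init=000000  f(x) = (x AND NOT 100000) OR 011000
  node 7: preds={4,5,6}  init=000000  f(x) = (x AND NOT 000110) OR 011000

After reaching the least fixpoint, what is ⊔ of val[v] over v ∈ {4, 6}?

Trace (10 dequeues):
  [1] u=0 | in 000000 | out 000110 | ==
  [2] u=1 | in 000110 | out 110111 | prev 000000 | push {}
  [3] u=2 | in 000000 | out 101001 | prev 100001 | push {}
  [4] u=3 | in 000000 | out 111101 | ==
  [5] u=4 | in 000000 | out 110101 | prev 010101 | push {}
  [6] u=5 | in 000000 | out 100010 | prev 000000 | push {}
  [7] u=6 | in 000110 | out 011110 | prev 000000 | push {}
  [8] u=7 | in 111111 | out 111001 | prev 000000 | push {1,3}
  [9] u=1 | in 111111 | out 111111 | prev 110111 | push {}
  [10] u=3 | in 111001 | out 111101 | ==

Converged values:
  [0] 000110
  [1] 111111
  [2] 101001
  [3] 111101
  [4] 110101
  [5] 100010
  [6] 011110
  [7] 111001

111111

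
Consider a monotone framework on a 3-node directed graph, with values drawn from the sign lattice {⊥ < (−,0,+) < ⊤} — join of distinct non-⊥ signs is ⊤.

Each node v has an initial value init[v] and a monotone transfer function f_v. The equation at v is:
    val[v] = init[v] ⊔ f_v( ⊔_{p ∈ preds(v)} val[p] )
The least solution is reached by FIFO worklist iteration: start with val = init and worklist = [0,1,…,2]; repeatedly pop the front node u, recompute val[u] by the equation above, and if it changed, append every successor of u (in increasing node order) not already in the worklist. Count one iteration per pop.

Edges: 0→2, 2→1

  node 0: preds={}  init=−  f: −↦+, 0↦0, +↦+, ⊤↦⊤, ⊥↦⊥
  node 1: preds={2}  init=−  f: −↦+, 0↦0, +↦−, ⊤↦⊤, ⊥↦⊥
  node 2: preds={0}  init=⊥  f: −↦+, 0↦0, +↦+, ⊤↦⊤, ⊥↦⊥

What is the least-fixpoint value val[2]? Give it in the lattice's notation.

Trace (4 dequeues):
  [1] u=0 | in ⊥ | out − | ==
  [2] u=1 | in ⊥ | out − | ==
  [3] u=2 | in − | out + | prev ⊥ | push {1}
  [4] u=1 | in + | out − | ==

Converged values:
  [0] −
  [1] −
  [2] +

+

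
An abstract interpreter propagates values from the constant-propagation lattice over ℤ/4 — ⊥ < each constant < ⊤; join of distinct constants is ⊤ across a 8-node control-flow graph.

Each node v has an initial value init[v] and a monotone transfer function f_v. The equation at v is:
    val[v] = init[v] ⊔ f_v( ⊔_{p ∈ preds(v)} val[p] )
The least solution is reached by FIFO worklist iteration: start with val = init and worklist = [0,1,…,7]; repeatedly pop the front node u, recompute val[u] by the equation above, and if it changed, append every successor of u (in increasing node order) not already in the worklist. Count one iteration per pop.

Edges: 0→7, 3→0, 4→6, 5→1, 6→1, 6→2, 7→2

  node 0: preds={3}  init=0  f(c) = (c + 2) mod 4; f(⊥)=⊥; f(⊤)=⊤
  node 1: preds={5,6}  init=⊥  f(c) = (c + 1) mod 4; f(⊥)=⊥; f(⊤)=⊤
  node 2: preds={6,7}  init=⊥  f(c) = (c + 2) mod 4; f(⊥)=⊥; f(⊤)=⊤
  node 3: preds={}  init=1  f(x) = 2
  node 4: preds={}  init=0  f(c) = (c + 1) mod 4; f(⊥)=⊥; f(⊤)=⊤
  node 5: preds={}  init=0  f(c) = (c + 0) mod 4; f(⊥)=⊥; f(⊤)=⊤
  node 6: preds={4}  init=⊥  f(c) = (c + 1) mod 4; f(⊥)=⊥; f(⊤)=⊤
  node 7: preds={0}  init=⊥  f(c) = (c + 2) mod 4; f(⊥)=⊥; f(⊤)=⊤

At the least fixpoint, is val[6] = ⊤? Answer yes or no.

Trace (11 dequeues):
  [1] u=0 | in 1 | out ⊤ | prev 0 | push {}
  [2] u=1 | in 0 | out 1 | prev ⊥ | push {}
  [3] u=2 | in ⊥ | out ⊥ | ==
  [4] u=3 | in ⊥ | out ⊤ | prev 1 | push {0}
  [5] u=4 | in ⊥ | out 0 | ==
  [6] u=5 | in ⊥ | out 0 | ==
  [7] u=6 | in 0 | out 1 | prev ⊥ | push {1,2}
  [8] u=7 | in ⊤ | out ⊤ | prev ⊥ | push {}
  [9] u=0 | in ⊤ | out ⊤ | ==
  [10] u=1 | in ⊤ | out ⊤ | prev 1 | push {}
  [11] u=2 | in ⊤ | out ⊤ | prev ⊥ | push {}

Converged values:
  [0] ⊤
  [1] ⊤
  [2] ⊤
  [3] ⊤
  [4] 0
  [5] 0
  [6] 1
  [7] ⊤

no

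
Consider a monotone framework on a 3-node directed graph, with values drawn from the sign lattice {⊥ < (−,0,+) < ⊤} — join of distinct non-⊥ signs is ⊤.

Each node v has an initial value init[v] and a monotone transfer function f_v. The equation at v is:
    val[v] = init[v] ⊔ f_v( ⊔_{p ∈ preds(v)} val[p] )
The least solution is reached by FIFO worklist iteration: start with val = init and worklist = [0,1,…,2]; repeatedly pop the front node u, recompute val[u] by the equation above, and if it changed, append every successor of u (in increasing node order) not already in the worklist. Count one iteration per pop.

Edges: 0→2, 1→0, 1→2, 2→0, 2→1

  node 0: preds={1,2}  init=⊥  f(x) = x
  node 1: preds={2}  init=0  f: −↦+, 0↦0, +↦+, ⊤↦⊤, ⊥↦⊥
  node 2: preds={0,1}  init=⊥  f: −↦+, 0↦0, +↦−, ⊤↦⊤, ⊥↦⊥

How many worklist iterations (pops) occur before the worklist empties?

Iteration log — 5 steps:
  step 1. node 0  ⊔preds=0  new=0  old=⊥  +wl: 
  step 2. node 1  ⊔preds=⊥  new=0  stable
  step 3. node 2  ⊔preds=0  new=0  old=⊥  +wl: 0,1
  step 4. node 0  ⊔preds=0  new=0  stable
  step 5. node 1  ⊔preds=0  new=0  stable

Least fixpoint reached:
  node 0: 0
  node 1: 0
  node 2: 0

5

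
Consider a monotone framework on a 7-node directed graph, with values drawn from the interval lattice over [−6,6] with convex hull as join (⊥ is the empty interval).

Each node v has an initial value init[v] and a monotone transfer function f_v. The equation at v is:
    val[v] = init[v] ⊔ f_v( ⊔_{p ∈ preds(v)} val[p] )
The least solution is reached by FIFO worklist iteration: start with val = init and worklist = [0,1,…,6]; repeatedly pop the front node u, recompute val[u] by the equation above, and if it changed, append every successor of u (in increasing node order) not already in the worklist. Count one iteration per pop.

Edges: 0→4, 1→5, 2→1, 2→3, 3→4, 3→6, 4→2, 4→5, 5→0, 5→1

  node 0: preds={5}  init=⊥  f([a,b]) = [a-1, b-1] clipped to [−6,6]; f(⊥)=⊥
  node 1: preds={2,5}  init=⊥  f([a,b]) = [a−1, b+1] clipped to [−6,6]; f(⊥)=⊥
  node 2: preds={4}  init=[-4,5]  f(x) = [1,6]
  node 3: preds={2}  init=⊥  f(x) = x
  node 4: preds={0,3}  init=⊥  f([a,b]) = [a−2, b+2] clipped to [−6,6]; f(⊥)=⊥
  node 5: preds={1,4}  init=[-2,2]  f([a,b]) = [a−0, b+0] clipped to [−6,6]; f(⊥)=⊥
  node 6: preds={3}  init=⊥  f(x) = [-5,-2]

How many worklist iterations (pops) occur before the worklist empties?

Trace (12 dequeues):
  [1] u=0 | in [-2,2] | out [-3,1] | prev ⊥ | push {}
  [2] u=1 | in [-4,5] | out [-5,6] | prev ⊥ | push {}
  [3] u=2 | in ⊥ | out [-4,6] | prev [-4,5] | push {1}
  [4] u=3 | in [-4,6] | out [-4,6] | prev ⊥ | push {}
  [5] u=4 | in [-4,6] | out [-6,6] | prev ⊥ | push {2}
  [6] u=5 | in [-6,6] | out [-6,6] | prev [-2,2] | push {0}
  [7] u=6 | in [-4,6] | out [-5,-2] | prev ⊥ | push {}
  [8] u=1 | in [-6,6] | out [-6,6] | prev [-5,6] | push {5}
  [9] u=2 | in [-6,6] | out [-4,6] | ==
  [10] u=0 | in [-6,6] | out [-6,5] | prev [-3,1] | push {4}
  [11] u=5 | in [-6,6] | out [-6,6] | ==
  [12] u=4 | in [-6,6] | out [-6,6] | ==

Converged values:
  [0] [-6,5]
  [1] [-6,6]
  [2] [-4,6]
  [3] [-4,6]
  [4] [-6,6]
  [5] [-6,6]
  [6] [-5,-2]

12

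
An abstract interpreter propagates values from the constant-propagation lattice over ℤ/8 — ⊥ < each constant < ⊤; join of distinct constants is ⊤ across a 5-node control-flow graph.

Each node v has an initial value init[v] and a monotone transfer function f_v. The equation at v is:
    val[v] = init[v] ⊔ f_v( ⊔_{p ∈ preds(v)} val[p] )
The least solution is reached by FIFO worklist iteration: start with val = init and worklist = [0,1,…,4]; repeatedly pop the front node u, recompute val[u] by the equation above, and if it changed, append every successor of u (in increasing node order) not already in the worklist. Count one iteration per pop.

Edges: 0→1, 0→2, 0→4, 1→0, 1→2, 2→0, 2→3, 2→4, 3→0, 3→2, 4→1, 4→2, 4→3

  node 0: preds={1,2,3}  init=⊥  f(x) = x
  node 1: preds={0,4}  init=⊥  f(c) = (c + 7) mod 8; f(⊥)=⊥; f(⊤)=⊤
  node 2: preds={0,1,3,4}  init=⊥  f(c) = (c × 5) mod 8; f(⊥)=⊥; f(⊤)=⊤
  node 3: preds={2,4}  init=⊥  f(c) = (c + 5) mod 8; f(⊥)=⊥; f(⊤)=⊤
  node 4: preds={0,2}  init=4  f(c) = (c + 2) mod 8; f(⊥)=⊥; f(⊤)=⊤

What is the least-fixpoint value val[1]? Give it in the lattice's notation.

Trace (12 dequeues):
  [1] u=0 | in ⊥ | out ⊥ | ==
  [2] u=1 | in 4 | out 3 | prev ⊥ | push {0}
  [3] u=2 | in ⊤ | out ⊤ | prev ⊥ | push {}
  [4] u=3 | in ⊤ | out ⊤ | prev ⊥ | push {2}
  [5] u=4 | in ⊤ | out ⊤ | prev 4 | push {1,3}
  [6] u=0 | in ⊤ | out ⊤ | prev ⊥ | push {4}
  [7] u=2 | in ⊤ | out ⊤ | ==
  [8] u=1 | in ⊤ | out ⊤ | prev 3 | push {0,2}
  [9] u=3 | in ⊤ | out ⊤ | ==
  [10] u=4 | in ⊤ | out ⊤ | ==
  [11] u=0 | in ⊤ | out ⊤ | ==
  [12] u=2 | in ⊤ | out ⊤ | ==

Converged values:
  [0] ⊤
  [1] ⊤
  [2] ⊤
  [3] ⊤
  [4] ⊤

⊤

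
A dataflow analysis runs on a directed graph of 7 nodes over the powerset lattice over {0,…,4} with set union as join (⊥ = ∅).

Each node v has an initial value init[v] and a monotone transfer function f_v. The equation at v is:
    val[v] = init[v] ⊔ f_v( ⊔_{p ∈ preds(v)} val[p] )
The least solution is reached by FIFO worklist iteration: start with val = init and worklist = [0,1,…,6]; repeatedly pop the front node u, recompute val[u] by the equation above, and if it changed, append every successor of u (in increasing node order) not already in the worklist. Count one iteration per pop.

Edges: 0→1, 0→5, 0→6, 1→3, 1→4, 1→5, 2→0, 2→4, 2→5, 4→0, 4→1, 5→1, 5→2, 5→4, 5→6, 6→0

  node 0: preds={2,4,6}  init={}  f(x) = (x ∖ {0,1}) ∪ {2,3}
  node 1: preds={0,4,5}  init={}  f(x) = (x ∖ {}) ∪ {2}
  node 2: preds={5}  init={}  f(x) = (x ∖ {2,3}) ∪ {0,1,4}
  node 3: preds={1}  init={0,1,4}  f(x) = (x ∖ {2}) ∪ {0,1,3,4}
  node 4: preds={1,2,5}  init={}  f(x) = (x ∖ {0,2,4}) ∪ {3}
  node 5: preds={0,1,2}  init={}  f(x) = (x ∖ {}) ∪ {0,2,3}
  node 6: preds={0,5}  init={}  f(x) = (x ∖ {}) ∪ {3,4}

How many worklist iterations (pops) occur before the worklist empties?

Worklist (14 pops):
  #1 pop 0: in={} → {2,3} (was {}); enqueue []
  #2 pop 1: in={2,3} → {2,3} (was {}); enqueue []
  #3 pop 2: in={} → {0,1,4} (was {}); enqueue [0]
  #4 pop 3: in={2,3} → {0,1,3,4} (was {0,1,4}); enqueue []
  #5 pop 4: in={0,1,2,3,4} → {1,3} (was {}); enqueue [1]
  #6 pop 5: in={0,1,2,3,4} → {0,1,2,3,4} (was {}); enqueue [2,4]
  #7 pop 6: in={0,1,2,3,4} → {0,1,2,3,4} (was {}); enqueue []
  #8 pop 0: in={0,1,2,3,4} → {2,3,4} (was {2,3}); enqueue [5,6]
  #9 pop 1: in={0,1,2,3,4} → {0,1,2,3,4} (was {2,3}); enqueue [3]
  #10 pop 2: in={0,1,2,3,4} → {0,1,4} (no change)
  #11 pop 4: in={0,1,2,3,4} → {1,3} (no change)
  #12 pop 5: in={0,1,2,3,4} → {0,1,2,3,4} (no change)
  #13 pop 6: in={0,1,2,3,4} → {0,1,2,3,4} (no change)
  #14 pop 3: in={0,1,2,3,4} → {0,1,3,4} (no change)

Fixpoint:
  val[0] = {2,3,4}
  val[1] = {0,1,2,3,4}
  val[2] = {0,1,4}
  val[3] = {0,1,3,4}
  val[4] = {1,3}
  val[5] = {0,1,2,3,4}
  val[6] = {0,1,2,3,4}

14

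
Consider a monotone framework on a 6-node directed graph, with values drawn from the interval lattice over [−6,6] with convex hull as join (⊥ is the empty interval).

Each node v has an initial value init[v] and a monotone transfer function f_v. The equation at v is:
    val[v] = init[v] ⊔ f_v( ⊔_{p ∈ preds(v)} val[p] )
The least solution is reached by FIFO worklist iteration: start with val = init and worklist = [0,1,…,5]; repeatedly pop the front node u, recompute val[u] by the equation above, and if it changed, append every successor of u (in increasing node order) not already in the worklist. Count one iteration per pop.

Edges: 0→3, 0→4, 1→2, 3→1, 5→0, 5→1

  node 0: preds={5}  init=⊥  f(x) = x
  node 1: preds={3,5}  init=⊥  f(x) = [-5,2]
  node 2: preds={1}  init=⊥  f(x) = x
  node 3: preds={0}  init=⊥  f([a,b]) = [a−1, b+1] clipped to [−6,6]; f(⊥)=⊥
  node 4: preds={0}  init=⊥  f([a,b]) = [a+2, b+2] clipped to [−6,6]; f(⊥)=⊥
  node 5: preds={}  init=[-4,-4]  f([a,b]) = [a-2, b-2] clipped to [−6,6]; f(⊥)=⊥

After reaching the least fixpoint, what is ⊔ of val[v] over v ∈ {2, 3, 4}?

[-5,2]

Worklist (7 pops):
  #1 pop 0: in=[-4,-4] → [-4,-4] (was ⊥); enqueue []
  #2 pop 1: in=[-4,-4] → [-5,2] (was ⊥); enqueue []
  #3 pop 2: in=[-5,2] → [-5,2] (was ⊥); enqueue []
  #4 pop 3: in=[-4,-4] → [-5,-3] (was ⊥); enqueue [1]
  #5 pop 4: in=[-4,-4] → [-2,-2] (was ⊥); enqueue []
  #6 pop 5: in=⊥ → [-4,-4] (no change)
  #7 pop 1: in=[-5,-3] → [-5,2] (no change)

Fixpoint:
  val[0] = [-4,-4]
  val[1] = [-5,2]
  val[2] = [-5,2]
  val[3] = [-5,-3]
  val[4] = [-2,-2]
  val[5] = [-4,-4]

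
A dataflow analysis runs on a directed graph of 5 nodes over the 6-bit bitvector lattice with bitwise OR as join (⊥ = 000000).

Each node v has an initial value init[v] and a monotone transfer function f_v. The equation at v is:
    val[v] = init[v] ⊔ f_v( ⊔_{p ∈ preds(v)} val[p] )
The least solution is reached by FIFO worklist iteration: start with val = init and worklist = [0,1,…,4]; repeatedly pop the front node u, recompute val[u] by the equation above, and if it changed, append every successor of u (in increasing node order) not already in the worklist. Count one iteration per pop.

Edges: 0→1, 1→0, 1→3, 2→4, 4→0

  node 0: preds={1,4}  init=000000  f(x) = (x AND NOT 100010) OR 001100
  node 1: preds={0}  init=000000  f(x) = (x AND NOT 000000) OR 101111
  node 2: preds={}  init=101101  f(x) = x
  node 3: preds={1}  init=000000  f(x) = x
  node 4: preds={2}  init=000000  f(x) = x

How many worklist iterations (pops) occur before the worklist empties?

Trace (7 dequeues):
  [1] u=0 | in 000000 | out 001100 | prev 000000 | push {}
  [2] u=1 | in 001100 | out 101111 | prev 000000 | push {0}
  [3] u=2 | in 000000 | out 101101 | ==
  [4] u=3 | in 101111 | out 101111 | prev 000000 | push {}
  [5] u=4 | in 101101 | out 101101 | prev 000000 | push {}
  [6] u=0 | in 101111 | out 001101 | prev 001100 | push {1}
  [7] u=1 | in 001101 | out 101111 | ==

Converged values:
  [0] 001101
  [1] 101111
  [2] 101101
  [3] 101111
  [4] 101101

7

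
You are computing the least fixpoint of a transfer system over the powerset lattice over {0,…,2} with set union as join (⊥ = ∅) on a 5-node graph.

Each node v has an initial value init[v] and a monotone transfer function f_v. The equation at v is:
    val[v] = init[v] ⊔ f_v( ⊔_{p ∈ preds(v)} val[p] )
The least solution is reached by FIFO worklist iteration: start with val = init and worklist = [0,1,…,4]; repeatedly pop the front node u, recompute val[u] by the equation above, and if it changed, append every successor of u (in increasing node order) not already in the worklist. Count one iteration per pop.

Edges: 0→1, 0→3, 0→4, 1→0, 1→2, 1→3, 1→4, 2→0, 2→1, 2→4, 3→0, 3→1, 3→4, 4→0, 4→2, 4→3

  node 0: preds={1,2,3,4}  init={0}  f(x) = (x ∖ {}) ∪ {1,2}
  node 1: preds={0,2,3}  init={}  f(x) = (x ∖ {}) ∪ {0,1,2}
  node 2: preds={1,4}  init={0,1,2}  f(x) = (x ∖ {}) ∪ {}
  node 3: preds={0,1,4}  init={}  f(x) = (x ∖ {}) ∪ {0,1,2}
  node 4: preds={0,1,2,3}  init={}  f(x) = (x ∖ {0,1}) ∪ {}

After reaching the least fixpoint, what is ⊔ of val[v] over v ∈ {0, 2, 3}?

Worklist (9 pops):
  #1 pop 0: in={0,1,2} → {0,1,2} (was {0}); enqueue []
  #2 pop 1: in={0,1,2} → {0,1,2} (was {}); enqueue [0]
  #3 pop 2: in={0,1,2} → {0,1,2} (no change)
  #4 pop 3: in={0,1,2} → {0,1,2} (was {}); enqueue [1]
  #5 pop 4: in={0,1,2} → {2} (was {}); enqueue [2,3]
  #6 pop 0: in={0,1,2} → {0,1,2} (no change)
  #7 pop 1: in={0,1,2} → {0,1,2} (no change)
  #8 pop 2: in={0,1,2} → {0,1,2} (no change)
  #9 pop 3: in={0,1,2} → {0,1,2} (no change)

Fixpoint:
  val[0] = {0,1,2}
  val[1] = {0,1,2}
  val[2] = {0,1,2}
  val[3] = {0,1,2}
  val[4] = {2}

{0,1,2}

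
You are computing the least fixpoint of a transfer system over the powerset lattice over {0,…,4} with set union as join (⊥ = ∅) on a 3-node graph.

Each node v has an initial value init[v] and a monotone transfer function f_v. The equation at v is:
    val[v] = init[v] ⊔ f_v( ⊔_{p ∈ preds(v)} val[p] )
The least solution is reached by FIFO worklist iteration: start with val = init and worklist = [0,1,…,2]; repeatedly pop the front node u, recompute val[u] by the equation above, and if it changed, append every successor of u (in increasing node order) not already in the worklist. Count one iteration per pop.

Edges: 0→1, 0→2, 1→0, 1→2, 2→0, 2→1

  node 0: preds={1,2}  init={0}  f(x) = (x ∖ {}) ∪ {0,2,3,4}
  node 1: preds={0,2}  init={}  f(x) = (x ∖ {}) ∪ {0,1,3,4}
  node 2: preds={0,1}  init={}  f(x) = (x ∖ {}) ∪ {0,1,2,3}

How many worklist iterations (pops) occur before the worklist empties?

Iteration log — 6 steps:
  step 1. node 0  ⊔preds={}  new={0,2,3,4}  old={0}  +wl: 
  step 2. node 1  ⊔preds={0,2,3,4}  new={0,1,2,3,4}  old={}  +wl: 0
  step 3. node 2  ⊔preds={0,1,2,3,4}  new={0,1,2,3,4}  old={}  +wl: 1
  step 4. node 0  ⊔preds={0,1,2,3,4}  new={0,1,2,3,4}  old={0,2,3,4}  +wl: 2
  step 5. node 1  ⊔preds={0,1,2,3,4}  new={0,1,2,3,4}  stable
  step 6. node 2  ⊔preds={0,1,2,3,4}  new={0,1,2,3,4}  stable

Least fixpoint reached:
  node 0: {0,1,2,3,4}
  node 1: {0,1,2,3,4}
  node 2: {0,1,2,3,4}

6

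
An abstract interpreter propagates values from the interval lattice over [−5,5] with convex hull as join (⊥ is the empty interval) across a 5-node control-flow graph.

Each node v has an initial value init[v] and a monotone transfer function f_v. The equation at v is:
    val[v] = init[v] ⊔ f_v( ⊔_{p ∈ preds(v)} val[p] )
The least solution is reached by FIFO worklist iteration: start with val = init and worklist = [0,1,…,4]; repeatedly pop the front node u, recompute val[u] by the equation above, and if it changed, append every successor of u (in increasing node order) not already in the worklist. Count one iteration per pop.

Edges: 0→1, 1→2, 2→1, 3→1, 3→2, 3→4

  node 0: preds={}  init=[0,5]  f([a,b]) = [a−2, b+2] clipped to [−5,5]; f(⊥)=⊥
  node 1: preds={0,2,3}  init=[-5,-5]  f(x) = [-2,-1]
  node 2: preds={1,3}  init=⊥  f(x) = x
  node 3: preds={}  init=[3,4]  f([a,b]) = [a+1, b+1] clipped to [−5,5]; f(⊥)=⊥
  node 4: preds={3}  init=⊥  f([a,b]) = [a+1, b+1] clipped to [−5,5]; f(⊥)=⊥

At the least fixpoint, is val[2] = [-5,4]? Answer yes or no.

yes

Trace (6 dequeues):
  [1] u=0 | in ⊥ | out [0,5] | ==
  [2] u=1 | in [0,5] | out [-5,-1] | prev [-5,-5] | push {}
  [3] u=2 | in [-5,4] | out [-5,4] | prev ⊥ | push {1}
  [4] u=3 | in ⊥ | out [3,4] | ==
  [5] u=4 | in [3,4] | out [4,5] | prev ⊥ | push {}
  [6] u=1 | in [-5,5] | out [-5,-1] | ==

Converged values:
  [0] [0,5]
  [1] [-5,-1]
  [2] [-5,4]
  [3] [3,4]
  [4] [4,5]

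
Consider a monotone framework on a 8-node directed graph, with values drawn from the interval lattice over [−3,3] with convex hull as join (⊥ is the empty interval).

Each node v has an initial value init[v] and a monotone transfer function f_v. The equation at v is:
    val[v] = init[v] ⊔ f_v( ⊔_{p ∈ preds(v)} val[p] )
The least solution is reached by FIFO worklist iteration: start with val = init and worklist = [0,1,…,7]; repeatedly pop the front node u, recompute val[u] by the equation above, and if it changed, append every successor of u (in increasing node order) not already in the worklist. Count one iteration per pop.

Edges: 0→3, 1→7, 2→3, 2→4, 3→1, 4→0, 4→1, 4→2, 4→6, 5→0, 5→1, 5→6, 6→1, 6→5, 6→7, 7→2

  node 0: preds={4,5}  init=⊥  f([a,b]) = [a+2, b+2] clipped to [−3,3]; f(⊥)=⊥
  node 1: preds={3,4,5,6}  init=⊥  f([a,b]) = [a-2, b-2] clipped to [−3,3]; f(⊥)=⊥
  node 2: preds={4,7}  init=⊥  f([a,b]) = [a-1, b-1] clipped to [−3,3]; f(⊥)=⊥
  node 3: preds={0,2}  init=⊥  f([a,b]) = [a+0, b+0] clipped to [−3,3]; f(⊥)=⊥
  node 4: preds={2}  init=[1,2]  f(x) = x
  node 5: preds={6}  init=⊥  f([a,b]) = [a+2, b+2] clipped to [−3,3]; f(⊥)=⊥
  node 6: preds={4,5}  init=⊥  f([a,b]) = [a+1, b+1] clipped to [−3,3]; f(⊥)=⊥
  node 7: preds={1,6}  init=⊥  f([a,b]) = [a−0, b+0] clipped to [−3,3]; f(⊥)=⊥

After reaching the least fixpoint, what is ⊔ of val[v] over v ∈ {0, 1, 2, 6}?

[-3,3]

Iteration log — 35 steps:
  step 1. node 0  ⊔preds=[1,2]  new=[3,3]  old=⊥  +wl: 
  step 2. node 1  ⊔preds=[1,2]  new=[-1,0]  old=⊥  +wl: 
  step 3. node 2  ⊔preds=[1,2]  new=[0,1]  old=⊥  +wl: 
  step 4. node 3  ⊔preds=[0,3]  new=[0,3]  old=⊥  +wl: 1
  step 5. node 4  ⊔preds=[0,1]  new=[0,2]  old=[1,2]  +wl: 0,2
  step 6. node 5  ⊔preds=⊥  new=⊥  stable
  step 7. node 6  ⊔preds=[0,2]  new=[1,3]  old=⊥  +wl: 5
  step 8. node 7  ⊔preds=[-1,3]  new=[-1,3]  old=⊥  +wl: 
  step 9. node 1  ⊔preds=[0,3]  new=[-2,1]  old=[-1,0]  +wl: 7
  step 10. node 0  ⊔preds=[0,2]  new=[2,3]  old=[3,3]  +wl: 3
  step 11. node 2  ⊔preds=[-1,3]  new=[-2,2]  old=[0,1]  +wl: 4
  step 12. node 5  ⊔preds=[1,3]  new=[3,3]  old=⊥  +wl: 0,1,6
  step 13. node 7  ⊔preds=[-2,3]  new=[-2,3]  old=[-1,3]  +wl: 2
  step 14. node 3  ⊔preds=[-2,3]  new=[-2,3]  old=[0,3]  +wl: 
  step 15. node 4  ⊔preds=[-2,2]  new=[-2,2]  old=[0,2]  +wl: 
  step 16. node 0  ⊔preds=[-2,3]  new=[0,3]  old=[2,3]  +wl: 3
  step 17. node 1  ⊔preds=[-2,3]  new=[-3,1]  old=[-2,1]  +wl: 7
  step 18. node 6  ⊔preds=[-2,3]  new=[-1,3]  old=[1,3]  +wl: 1,5
  step 19. node 2  ⊔preds=[-2,3]  new=[-3,2]  old=[-2,2]  +wl: 4
  step 20. node 3  ⊔preds=[-3,3]  new=[-3,3]  old=[-2,3]  +wl: 
  step 21. node 7  ⊔preds=[-3,3]  new=[-3,3]  old=[-2,3]  +wl: 2
  step 22. node 1  ⊔preds=[-3,3]  new=[-3,1]  stable
  step 23. node 5  ⊔preds=[-1,3]  new=[1,3]  old=[3,3]  +wl: 0,1,6
  step 24. node 4  ⊔preds=[-3,2]  new=[-3,2]  old=[-2,2]  +wl: 
  step 25. node 2  ⊔preds=[-3,3]  new=[-3,2]  stable
  step 26. node 0  ⊔preds=[-3,3]  new=[-1,3]  old=[0,3]  +wl: 3
  step 27. node 1  ⊔preds=[-3,3]  new=[-3,1]  stable
  step 28. node 6  ⊔preds=[-3,3]  new=[-2,3]  old=[-1,3]  +wl: 1,5,7
  step 29. node 3  ⊔preds=[-3,3]  new=[-3,3]  stable
  step 30. node 1  ⊔preds=[-3,3]  new=[-3,1]  stable
  step 31. node 5  ⊔preds=[-2,3]  new=[0,3]  old=[1,3]  +wl: 0,1,6
  step 32. node 7  ⊔preds=[-3,3]  new=[-3,3]  stable
  step 33. node 0  ⊔preds=[-3,3]  new=[-1,3]  stable
  step 34. node 1  ⊔preds=[-3,3]  new=[-3,1]  stable
  step 35. node 6  ⊔preds=[-3,3]  new=[-2,3]  stable

Least fixpoint reached:
  node 0: [-1,3]
  node 1: [-3,1]
  node 2: [-3,2]
  node 3: [-3,3]
  node 4: [-3,2]
  node 5: [0,3]
  node 6: [-2,3]
  node 7: [-3,3]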